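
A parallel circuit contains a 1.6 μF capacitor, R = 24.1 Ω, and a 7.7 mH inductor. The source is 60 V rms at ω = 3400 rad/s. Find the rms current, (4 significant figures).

3.172 A

X_L = ωL = 26.18 Ω
X_C = 1/(ωC) = 183.8 Ω
Parallel: admittances add. Y = 1/R + 1/(jωL) + jωC
Y = (0.04149 − j0.03276) S
|Y| = 0.05287 S → |Z| = 1/|Y| = 18.92 Ω, ∠Z = −∠Y = 38.29°
I = V/|Z| = 60/18.92 = 3.172 A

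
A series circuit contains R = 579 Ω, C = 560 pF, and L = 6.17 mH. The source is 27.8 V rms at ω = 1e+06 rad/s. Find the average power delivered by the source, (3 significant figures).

22.9 mW

X_L = ωL = 6170 Ω
X_C = 1/(ωC) = 1790 Ω
Net reactance X = X_L − X_C = 4380 Ω
Z = 579 + j4380 Ω
|Z| = √(579² + 4380²) = 4420 Ω
∠Z = arctan(4380/579) = 82.5°
I = V/|Z| = 6.29 mA
P = VI cos φ = 27.8 × 0.00629 × cos(82.5°) = 22.9 mW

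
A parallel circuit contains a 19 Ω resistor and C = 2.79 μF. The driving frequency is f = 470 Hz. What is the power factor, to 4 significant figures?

ω = 2πf = 2953 rad/s
X_C = 1/(ωC) = 121.4 Ω
Parallel: admittances add. Y = 1/R + jωC
Y = (0.05263 + j0.008239) S
|Y| = 0.05327 S → |Z| = 1/|Y| = 18.77 Ω, ∠Z = −∠Y = -8.897°
cos φ = cos(-8.897°) = 0.9880

0.9880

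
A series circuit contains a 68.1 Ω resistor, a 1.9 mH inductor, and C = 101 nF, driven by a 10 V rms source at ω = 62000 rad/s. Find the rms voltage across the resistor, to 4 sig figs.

8.517 V

X_L = ωL = 117.8 Ω
X_C = 1/(ωC) = 159.7 Ω
Net reactance X = X_L − X_C = -41.89 Ω
Z = 68.10 − j41.89 Ω
|Z| = √(68.10² + 41.89²) = 79.95 Ω
I = V/|Z| = 125.1 mA
V_R = I·|Z_R| = 0.1251 × 68.10 = 8.517 V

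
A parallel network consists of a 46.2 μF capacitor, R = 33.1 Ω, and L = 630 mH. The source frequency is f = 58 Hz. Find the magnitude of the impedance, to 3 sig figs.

30.6 Ω

ω = 2πf = 364.4 rad/s
X_L = ωL = 230 Ω
X_C = 1/(ωC) = 59.4 Ω
Parallel: admittances add. Y = 1/R + 1/(jωL) + jωC
Y = (0.0302 + j0.0125) S
|Y| = 0.0327 S → |Z| = 1/|Y| = 30.6 Ω, ∠Z = −∠Y = -22.4°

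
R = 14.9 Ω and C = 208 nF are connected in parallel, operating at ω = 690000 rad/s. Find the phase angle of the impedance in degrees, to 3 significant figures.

-64.9°

X_C = 1/(ωC) = 6.97 Ω
Parallel: admittances add. Y = 1/R + jωC
Y = (0.0671 + j0.144) S
|Y| = 0.158 S → |Z| = 1/|Y| = 6.31 Ω, ∠Z = −∠Y = -64.9°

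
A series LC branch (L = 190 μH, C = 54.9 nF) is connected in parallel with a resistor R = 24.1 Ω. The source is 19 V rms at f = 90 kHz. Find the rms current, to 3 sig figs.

828 mA

ω = 2πf = 565500 rad/s
X_L = ωL = 107 Ω
X_C = 1/(ωC) = 32.2 Ω
Branch 1: Z₁ = R = 24.1 Ω
Branch 2 (series LC): Z₂ = j(X_L − X_C) = j75.2 Ω
Parallel: Z = Z₁Z₂/(Z₁+Z₂), |Z| = 23.0 Ω, ∠Z = 17.8°
I = V/|Z| = 19/23.0 = 828 mA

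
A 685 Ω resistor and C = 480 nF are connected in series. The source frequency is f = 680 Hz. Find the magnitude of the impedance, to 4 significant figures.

ω = 2πf = 4273 rad/s
X_C = 1/(ωC) = 487.6 Ω
Z = 685.0 − j487.6 Ω
|Z| = √(685.0² + 487.6²) = 840.8 Ω

840.8 Ω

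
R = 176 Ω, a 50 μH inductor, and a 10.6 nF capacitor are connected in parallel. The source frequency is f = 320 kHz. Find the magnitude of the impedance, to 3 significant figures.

ω = 2πf = 2.011e+06 rad/s
X_L = ωL = 101 Ω
X_C = 1/(ωC) = 46.9 Ω
Parallel: admittances add. Y = 1/R + 1/(jωL) + jωC
Y = (0.00568 + j0.0114) S
|Y| = 0.0127 S → |Z| = 1/|Y| = 78.7 Ω, ∠Z = −∠Y = -63.4°

78.7 Ω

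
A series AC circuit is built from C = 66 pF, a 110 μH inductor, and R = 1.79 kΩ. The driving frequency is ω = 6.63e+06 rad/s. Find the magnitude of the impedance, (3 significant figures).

X_L = ωL = 729 Ω
X_C = 1/(ωC) = 2290 Ω
Net reactance X = X_L − X_C = -1560 Ω
Z = 1790 − j1560 Ω
|Z| = √(1790² + 1560²) = 2370 Ω

2370 Ω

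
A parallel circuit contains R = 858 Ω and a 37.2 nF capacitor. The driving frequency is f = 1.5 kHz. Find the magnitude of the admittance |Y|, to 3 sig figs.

ω = 2πf = 9425 rad/s
X_C = 1/(ωC) = 2850 Ω
Parallel: admittances add. Y = 1/R + jωC
Y = (0.00117 + j0.000351) S
|Y| = 0.00122 S → |Z| = 1/|Y| = 822 Ω, ∠Z = −∠Y = -16.7°

1.22 mS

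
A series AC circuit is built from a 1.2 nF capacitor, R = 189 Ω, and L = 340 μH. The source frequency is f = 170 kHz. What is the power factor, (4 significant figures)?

ω = 2πf = 1.068e+06 rad/s
X_L = ωL = 363.2 Ω
X_C = 1/(ωC) = 780.2 Ω
Net reactance X = X_L − X_C = -417.0 Ω
Z = 189.0 − j417.0 Ω
|Z| = √(189.0² + 417.0²) = 457.8 Ω
∠Z = arctan(-417.0/189.0) = -65.62°
cos φ = cos(-65.62°) = 0.4128

0.4128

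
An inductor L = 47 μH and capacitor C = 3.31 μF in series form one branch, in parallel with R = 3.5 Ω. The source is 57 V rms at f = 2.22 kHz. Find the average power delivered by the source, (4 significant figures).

928.3 W

ω = 2πf = 13950 rad/s
X_L = ωL = 0.6556 Ω
X_C = 1/(ωC) = 21.66 Ω
Branch 1: Z₁ = R = 3.500 Ω
Branch 2 (series LC): Z₂ = j(X_L − X_C) = −j21.00 Ω
Parallel: Z = Z₁Z₂/(Z₁+Z₂), |Z| = 3.452 Ω, ∠Z = -9.461°
I = V/|Z| = 16.51 A
P = VI cos φ = 57 × 16.51 × cos(-9.461°) = 928.3 W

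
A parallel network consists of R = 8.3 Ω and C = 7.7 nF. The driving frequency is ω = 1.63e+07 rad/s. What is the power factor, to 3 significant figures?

0.693

X_C = 1/(ωC) = 7.97 Ω
Parallel: admittances add. Y = 1/R + jωC
Y = (0.120 + j0.126) S
|Y| = 0.174 S → |Z| = 1/|Y| = 5.75 Ω, ∠Z = −∠Y = -46.2°
cos φ = cos(-46.2°) = 0.693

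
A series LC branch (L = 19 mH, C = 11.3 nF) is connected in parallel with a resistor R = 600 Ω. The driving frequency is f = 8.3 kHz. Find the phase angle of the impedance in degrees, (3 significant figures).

-40.4°

ω = 2πf = 52150 rad/s
X_L = ωL = 991 Ω
X_C = 1/(ωC) = 1700 Ω
Branch 1: Z₁ = R = 600 Ω
Branch 2 (series LC): Z₂ = j(X_L − X_C) = −j706 Ω
Parallel: Z = Z₁Z₂/(Z₁+Z₂), |Z| = 457 Ω, ∠Z = -40.4°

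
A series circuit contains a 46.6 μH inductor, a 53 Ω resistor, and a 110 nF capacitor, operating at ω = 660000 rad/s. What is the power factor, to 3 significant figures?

0.952

X_L = ωL = 30.8 Ω
X_C = 1/(ωC) = 13.8 Ω
Net reactance X = X_L − X_C = 17.0 Ω
Z = 53.0 + j17.0 Ω
|Z| = √(53.0² + 17.0²) = 55.7 Ω
∠Z = arctan(17.0/53.0) = 17.8°
cos φ = cos(17.8°) = 0.952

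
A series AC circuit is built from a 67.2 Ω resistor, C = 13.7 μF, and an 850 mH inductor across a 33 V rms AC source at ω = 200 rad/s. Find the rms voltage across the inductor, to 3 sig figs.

X_L = ωL = 170 Ω
X_C = 1/(ωC) = 365 Ω
Net reactance X = X_L − X_C = -195 Ω
Z = 67.2 − j195 Ω
|Z| = √(67.2² + 195²) = 206 Ω
I = V/|Z| = 160 mA
V_L = I·|Z_L| = 0.160 × 170 = 27.2 V

27.2 V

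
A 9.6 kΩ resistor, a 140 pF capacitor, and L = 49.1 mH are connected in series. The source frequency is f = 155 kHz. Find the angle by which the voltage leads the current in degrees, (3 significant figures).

76.7°

ω = 2πf = 973900 rad/s
X_L = ωL = 47800 Ω
X_C = 1/(ωC) = 7330 Ω
Net reactance X = X_L − X_C = 40500 Ω
Z = 9600 + j40500 Ω
|Z| = √(9600² + 40500²) = 41600 Ω
∠Z = arctan(40500/9600) = 76.7°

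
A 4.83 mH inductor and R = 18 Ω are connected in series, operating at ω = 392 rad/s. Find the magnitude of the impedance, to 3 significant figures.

X_L = ωL = 1.89 Ω
Z = 18.0 + j1.89 Ω
|Z| = √(18.0² + 1.89²) = 18.1 Ω

18.1 Ω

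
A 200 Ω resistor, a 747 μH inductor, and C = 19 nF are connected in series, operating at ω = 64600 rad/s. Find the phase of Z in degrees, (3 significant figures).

-75.4°

X_L = ωL = 48.3 Ω
X_C = 1/(ωC) = 815 Ω
Net reactance X = X_L − X_C = -766 Ω
Z = 200 − j766 Ω
|Z| = √(200² + 766²) = 792 Ω
∠Z = arctan(-766/200) = -75.4°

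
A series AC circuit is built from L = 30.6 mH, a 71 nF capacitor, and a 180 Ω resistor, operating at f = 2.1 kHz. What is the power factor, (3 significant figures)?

ω = 2πf = 13190 rad/s
X_L = ωL = 404 Ω
X_C = 1/(ωC) = 1070 Ω
Net reactance X = X_L − X_C = -664 Ω
Z = 180 − j664 Ω
|Z| = √(180² + 664²) = 688 Ω
∠Z = arctan(-664/180) = -74.8°
cos φ = cos(-74.8°) = 0.262

0.262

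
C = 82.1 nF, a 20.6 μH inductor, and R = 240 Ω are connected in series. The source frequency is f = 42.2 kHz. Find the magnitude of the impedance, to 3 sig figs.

243 Ω

ω = 2πf = 265200 rad/s
X_L = ωL = 5.46 Ω
X_C = 1/(ωC) = 45.9 Ω
Net reactance X = X_L − X_C = -40.5 Ω
Z = 240 − j40.5 Ω
|Z| = √(240² + 40.5²) = 243 Ω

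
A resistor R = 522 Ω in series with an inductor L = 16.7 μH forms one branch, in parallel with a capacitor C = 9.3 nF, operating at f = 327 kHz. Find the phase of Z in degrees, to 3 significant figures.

ω = 2πf = 2.055e+06 rad/s
X_L = ωL = 34.3 Ω
X_C = 1/(ωC) = 52.3 Ω
Branch 1 (R+jX_L): Z₁ = 522 + j34.3 Ω, |Z₁| = 523 Ω
Branch 2 (−jX_C): Z₂ = −j52.3 Ω
Parallel: Z = Z₁Z₂/(Z₁+Z₂), |Z| = 52.4 Ω, ∠Z = -84.3°

-84.3°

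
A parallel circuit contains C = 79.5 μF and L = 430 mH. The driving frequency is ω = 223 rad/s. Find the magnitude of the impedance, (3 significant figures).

X_L = ωL = 95.9 Ω
X_C = 1/(ωC) = 56.4 Ω
Parallel: admittances add. Y = 1/(jωL) + jωC
Y = (0 + j0.00730) S
|Y| = 0.00730 S → |Z| = 1/|Y| = 137 Ω, ∠Z = −∠Y = -90.0°

137 Ω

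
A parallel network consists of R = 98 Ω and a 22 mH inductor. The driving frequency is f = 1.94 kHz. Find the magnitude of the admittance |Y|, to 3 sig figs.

10.9 mS

ω = 2πf = 12190 rad/s
X_L = ωL = 268 Ω
Parallel: admittances add. Y = 1/R + 1/(jωL)
Y = (0.0102 − j0.00373) S
|Y| = 0.0109 S → |Z| = 1/|Y| = 92.0 Ω, ∠Z = −∠Y = 20.1°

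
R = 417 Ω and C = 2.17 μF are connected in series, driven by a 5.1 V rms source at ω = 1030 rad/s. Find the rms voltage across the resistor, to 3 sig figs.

X_C = 1/(ωC) = 447 Ω
Z = 417 − j447 Ω
|Z| = √(417² + 447²) = 612 Ω
I = V/|Z| = 8.34 mA
V_R = I·|Z_R| = 0.00834 × 417 = 3.48 V

3.48 V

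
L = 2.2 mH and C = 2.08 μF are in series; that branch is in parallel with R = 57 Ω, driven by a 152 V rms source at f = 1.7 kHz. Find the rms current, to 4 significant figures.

ω = 2πf = 10680 rad/s
X_L = ωL = 23.50 Ω
X_C = 1/(ωC) = 45.01 Ω
Branch 1: Z₁ = R = 57.00 Ω
Branch 2 (series LC): Z₂ = j(X_L − X_C) = −j21.51 Ω
Parallel: Z = Z₁Z₂/(Z₁+Z₂), |Z| = 20.13 Ω, ∠Z = -69.32°
I = V/|Z| = 152/20.13 = 7.553 A

7.553 A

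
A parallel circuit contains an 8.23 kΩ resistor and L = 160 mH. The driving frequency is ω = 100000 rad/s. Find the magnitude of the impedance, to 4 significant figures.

7319 Ω

X_L = ωL = 16000 Ω
Parallel: admittances add. Y = 1/R + 1/(jωL)
Y = (0.0001215 − j6.25e-05) S
|Y| = 0.0001366 S → |Z| = 1/|Y| = 7319 Ω, ∠Z = −∠Y = 27.22°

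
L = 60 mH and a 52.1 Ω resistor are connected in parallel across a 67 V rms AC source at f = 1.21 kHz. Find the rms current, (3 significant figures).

ω = 2πf = 7603 rad/s
X_L = ωL = 456 Ω
Parallel: admittances add. Y = 1/R + 1/(jωL)
Y = (0.0192 − j0.00219) S
|Y| = 0.0193 S → |Z| = 1/|Y| = 51.8 Ω, ∠Z = −∠Y = 6.52°
I = V/|Z| = 67/51.8 = 1.29 A

1.29 A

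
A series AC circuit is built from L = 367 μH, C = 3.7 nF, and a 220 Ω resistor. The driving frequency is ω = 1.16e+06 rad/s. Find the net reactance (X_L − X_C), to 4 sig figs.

X_L = ωL = 425.7 Ω
X_C = 1/(ωC) = 233.0 Ω
X = 425.7 − 233.0 = 192.7 Ω

192.7 Ω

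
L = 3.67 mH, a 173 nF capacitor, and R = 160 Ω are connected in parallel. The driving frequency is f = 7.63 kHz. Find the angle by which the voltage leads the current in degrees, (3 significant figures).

ω = 2πf = 47940 rad/s
X_L = ωL = 176 Ω
X_C = 1/(ωC) = 121 Ω
Parallel: admittances add. Y = 1/R + 1/(jωL) + jωC
Y = (0.00625 + j0.00261) S
|Y| = 0.00677 S → |Z| = 1/|Y| = 148 Ω, ∠Z = −∠Y = -22.7°

-22.7°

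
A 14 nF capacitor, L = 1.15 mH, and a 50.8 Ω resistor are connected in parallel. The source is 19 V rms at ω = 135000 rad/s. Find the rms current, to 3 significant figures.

X_L = ωL = 155 Ω
X_C = 1/(ωC) = 529 Ω
Parallel: admittances add. Y = 1/R + 1/(jωL) + jωC
Y = (0.0197 − j0.00455) S
|Y| = 0.0202 S → |Z| = 1/|Y| = 49.5 Ω, ∠Z = −∠Y = 13.0°
I = V/|Z| = 19/49.5 = 384 mA

384 mA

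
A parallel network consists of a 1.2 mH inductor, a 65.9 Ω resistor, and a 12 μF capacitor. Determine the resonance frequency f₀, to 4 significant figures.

1.326 kHz

ω₀ = 1/√(LC) = 1/√(0.0012 × 1.2e-05) = 8333 rad/s
f₀ = ω₀/(2π) = 1.326 kHz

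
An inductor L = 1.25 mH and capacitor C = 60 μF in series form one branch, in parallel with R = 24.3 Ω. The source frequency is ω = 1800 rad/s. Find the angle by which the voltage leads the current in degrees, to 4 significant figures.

X_L = ωL = 2.250 Ω
X_C = 1/(ωC) = 9.259 Ω
Branch 1: Z₁ = R = 24.30 Ω
Branch 2 (series LC): Z₂ = j(X_L − X_C) = −j7.009 Ω
Parallel: Z = Z₁Z₂/(Z₁+Z₂), |Z| = 6.735 Ω, ∠Z = -73.91°

-73.91°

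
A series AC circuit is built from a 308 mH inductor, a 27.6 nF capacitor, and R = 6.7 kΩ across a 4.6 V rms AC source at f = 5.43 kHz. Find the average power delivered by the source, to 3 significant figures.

1.06 mW

ω = 2πf = 34120 rad/s
X_L = ωL = 10500 Ω
X_C = 1/(ωC) = 1060 Ω
Net reactance X = X_L − X_C = 9450 Ω
Z = 6700 + j9450 Ω
|Z| = √(6700² + 9450²) = 11600 Ω
∠Z = arctan(9450/6700) = 54.7°
I = V/|Z| = 397 μA
P = VI cos φ = 4.6 × 0.000397 × cos(54.7°) = 1.06 mW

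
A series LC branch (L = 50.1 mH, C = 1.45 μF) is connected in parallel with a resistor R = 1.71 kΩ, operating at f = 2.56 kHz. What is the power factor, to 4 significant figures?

0.4075

ω = 2πf = 16080 rad/s
X_L = ωL = 805.9 Ω
X_C = 1/(ωC) = 42.88 Ω
Branch 1: Z₁ = R = 1710 Ω
Branch 2 (series LC): Z₂ = j(X_L − X_C) = j763.0 Ω
Parallel: Z = Z₁Z₂/(Z₁+Z₂), |Z| = 696.8 Ω, ∠Z = 65.95°
cos φ = cos(65.95°) = 0.4075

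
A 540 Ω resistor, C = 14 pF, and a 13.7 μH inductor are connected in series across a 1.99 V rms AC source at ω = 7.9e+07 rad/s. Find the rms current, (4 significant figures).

X_L = ωL = 1082 Ω
X_C = 1/(ωC) = 904.2 Ω
Net reactance X = X_L − X_C = 178.1 Ω
Z = 540.0 + j178.1 Ω
|Z| = √(540.0² + 178.1²) = 568.6 Ω
I = V/|Z| = 1.99/568.6 = 3.500 mA

3.500 mA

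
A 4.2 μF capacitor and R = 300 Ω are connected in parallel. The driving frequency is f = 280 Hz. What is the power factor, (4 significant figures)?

ω = 2πf = 1759 rad/s
X_C = 1/(ωC) = 135.3 Ω
Parallel: admittances add. Y = 1/R + jωC
Y = (0.003333 + j0.007389) S
|Y| = 0.008106 S → |Z| = 1/|Y| = 123.4 Ω, ∠Z = −∠Y = -65.72°
cos φ = cos(-65.72°) = 0.4112

0.4112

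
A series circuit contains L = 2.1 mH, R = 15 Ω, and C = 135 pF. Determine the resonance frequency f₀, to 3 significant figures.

ω₀ = 1/√(LC) = 1/√(0.0021 × 1.35e-10) = 1.878e+06 rad/s
f₀ = ω₀/(2π) = 299 kHz

299 kHz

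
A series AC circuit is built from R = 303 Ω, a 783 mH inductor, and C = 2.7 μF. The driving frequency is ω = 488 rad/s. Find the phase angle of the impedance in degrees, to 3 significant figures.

-51.2°

X_L = ωL = 382 Ω
X_C = 1/(ωC) = 759 Ω
Net reactance X = X_L − X_C = -377 Ω
Z = 303 − j377 Ω
|Z| = √(303² + 377²) = 484 Ω
∠Z = arctan(-377/303) = -51.2°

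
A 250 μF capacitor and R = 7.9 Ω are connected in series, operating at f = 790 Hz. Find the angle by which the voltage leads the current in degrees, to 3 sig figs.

ω = 2πf = 4964 rad/s
X_C = 1/(ωC) = 0.806 Ω
Z = 7.90 − j0.806 Ω
|Z| = √(7.90² + 0.806²) = 7.94 Ω
∠Z = arctan(-0.806/7.90) = -5.82°

-5.82°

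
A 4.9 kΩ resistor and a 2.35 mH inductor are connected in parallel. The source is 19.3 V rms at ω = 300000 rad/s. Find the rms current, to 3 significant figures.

27.7 mA

X_L = ωL = 705 Ω
Parallel: admittances add. Y = 1/R + 1/(jωL)
Y = (0.000204 − j0.00142) S
|Y| = 0.00143 S → |Z| = 1/|Y| = 698 Ω, ∠Z = −∠Y = 81.8°
I = V/|Z| = 19.3/698 = 27.7 mA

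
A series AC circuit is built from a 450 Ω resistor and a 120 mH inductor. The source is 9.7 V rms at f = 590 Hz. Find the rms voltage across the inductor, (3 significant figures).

6.82 V

ω = 2πf = 3707 rad/s
X_L = ωL = 445 Ω
Z = 450 + j445 Ω
|Z| = √(450² + 445²) = 633 Ω
I = V/|Z| = 15.3 mA
V_L = I·|Z_L| = 0.0153 × 445 = 6.82 V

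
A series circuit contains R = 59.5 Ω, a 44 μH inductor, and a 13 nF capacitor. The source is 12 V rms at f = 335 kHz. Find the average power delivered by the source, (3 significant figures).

1.28 W

ω = 2πf = 2.105e+06 rad/s
X_L = ωL = 92.6 Ω
X_C = 1/(ωC) = 36.5 Ω
Net reactance X = X_L − X_C = 56.1 Ω
Z = 59.5 + j56.1 Ω
|Z| = √(59.5² + 56.1²) = 81.8 Ω
∠Z = arctan(56.1/59.5) = 43.3°
I = V/|Z| = 147 mA
P = VI cos φ = 12 × 0.147 × cos(43.3°) = 1.28 W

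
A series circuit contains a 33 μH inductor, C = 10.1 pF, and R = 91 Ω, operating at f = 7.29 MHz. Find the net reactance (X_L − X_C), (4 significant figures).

ω = 2πf = 4.58e+07 rad/s
X_L = ωL = 1512 Ω
X_C = 1/(ωC) = 2162 Ω
X = 1512 − 2162 = -650.0 Ω

-650.0 Ω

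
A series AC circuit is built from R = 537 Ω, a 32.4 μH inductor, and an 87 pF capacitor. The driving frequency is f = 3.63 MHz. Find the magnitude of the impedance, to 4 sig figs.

ω = 2πf = 2.281e+07 rad/s
X_L = ωL = 739.0 Ω
X_C = 1/(ωC) = 504.0 Ω
Net reactance X = X_L − X_C = 235.0 Ω
Z = 537.0 + j235.0 Ω
|Z| = √(537.0² + 235.0²) = 586.2 Ω

586.2 Ω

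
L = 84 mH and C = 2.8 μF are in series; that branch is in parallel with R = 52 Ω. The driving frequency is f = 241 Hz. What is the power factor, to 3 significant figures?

ω = 2πf = 1514 rad/s
X_L = ωL = 127 Ω
X_C = 1/(ωC) = 236 Ω
Branch 1: Z₁ = R = 52.0 Ω
Branch 2 (series LC): Z₂ = j(X_L − X_C) = −j109 Ω
Parallel: Z = Z₁Z₂/(Z₁+Z₂), |Z| = 46.9 Ω, ∠Z = -25.6°
cos φ = cos(-25.6°) = 0.902

0.902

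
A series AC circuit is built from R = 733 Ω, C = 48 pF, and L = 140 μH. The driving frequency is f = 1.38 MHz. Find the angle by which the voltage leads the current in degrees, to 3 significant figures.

ω = 2πf = 8.671e+06 rad/s
X_L = ωL = 1210 Ω
X_C = 1/(ωC) = 2400 Ω
Net reactance X = X_L − X_C = -1190 Ω
Z = 733 − j1190 Ω
|Z| = √(733² + 1190²) = 1400 Ω
∠Z = arctan(-1190/733) = -58.3°

-58.3°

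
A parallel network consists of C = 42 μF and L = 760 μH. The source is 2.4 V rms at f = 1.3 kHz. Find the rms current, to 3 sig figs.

437 mA

ω = 2πf = 8168 rad/s
X_L = ωL = 6.21 Ω
X_C = 1/(ωC) = 2.91 Ω
Parallel: admittances add. Y = 1/(jωL) + jωC
Y = (0 + j0.182) S
|Y| = 0.182 S → |Z| = 1/|Y| = 5.50 Ω, ∠Z = −∠Y = -90.0°
I = V/|Z| = 2.4/5.50 = 437 mA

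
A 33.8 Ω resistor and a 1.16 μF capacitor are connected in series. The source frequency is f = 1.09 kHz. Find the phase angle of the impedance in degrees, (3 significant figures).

ω = 2πf = 6849 rad/s
X_C = 1/(ωC) = 126 Ω
Z = 33.8 − j126 Ω
|Z| = √(33.8² + 126²) = 130 Ω
∠Z = arctan(-126/33.8) = -75.0°

-75.0°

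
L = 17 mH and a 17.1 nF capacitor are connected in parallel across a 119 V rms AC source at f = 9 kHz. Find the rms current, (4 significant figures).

8.716 mA

ω = 2πf = 56550 rad/s
X_L = ωL = 961.3 Ω
X_C = 1/(ωC) = 1034 Ω
Parallel: admittances add. Y = 1/(jωL) + jωC
Y = (0 − j7.325e-05) S
|Y| = 7.325e-05 S → |Z| = 1/|Y| = 13650 Ω, ∠Z = −∠Y = 90.00°
I = V/|Z| = 119/13650 = 8.716 mA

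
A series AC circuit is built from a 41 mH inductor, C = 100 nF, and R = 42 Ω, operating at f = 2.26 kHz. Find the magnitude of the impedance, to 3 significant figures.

ω = 2πf = 14200 rad/s
X_L = ωL = 582 Ω
X_C = 1/(ωC) = 704 Ω
Net reactance X = X_L − X_C = -122 Ω
Z = 42.0 − j122 Ω
|Z| = √(42.0² + 122²) = 129 Ω

129 Ω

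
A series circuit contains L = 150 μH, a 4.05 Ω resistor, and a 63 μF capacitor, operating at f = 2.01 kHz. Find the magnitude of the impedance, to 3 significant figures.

ω = 2πf = 12630 rad/s
X_L = ωL = 1.89 Ω
X_C = 1/(ωC) = 1.26 Ω
Net reactance X = X_L − X_C = 0.638 Ω
Z = 4.05 + j0.638 Ω
|Z| = √(4.05² + 0.638²) = 4.10 Ω

4.10 Ω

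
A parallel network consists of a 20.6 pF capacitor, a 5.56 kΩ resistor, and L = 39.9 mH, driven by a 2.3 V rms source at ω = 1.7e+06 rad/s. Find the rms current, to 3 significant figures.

X_L = ωL = 67800 Ω
X_C = 1/(ωC) = 28600 Ω
Parallel: admittances add. Y = 1/R + 1/(jωL) + jωC
Y = (0.000180 + j2.03e-05) S
|Y| = 0.000181 S → |Z| = 1/|Y| = 5520 Ω, ∠Z = −∠Y = -6.43°
I = V/|Z| = 2.3/5520 = 416 μA

416 μA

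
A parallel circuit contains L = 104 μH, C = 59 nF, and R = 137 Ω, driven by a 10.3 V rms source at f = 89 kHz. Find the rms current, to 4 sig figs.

179.3 mA

ω = 2πf = 559200 rad/s
X_L = ωL = 58.16 Ω
X_C = 1/(ωC) = 30.31 Ω
Parallel: admittances add. Y = 1/R + 1/(jωL) + jωC
Y = (0.007299 + j0.01580) S
|Y| = 0.01740 S → |Z| = 1/|Y| = 57.46 Ω, ∠Z = −∠Y = -65.20°
I = V/|Z| = 10.3/57.46 = 179.3 mA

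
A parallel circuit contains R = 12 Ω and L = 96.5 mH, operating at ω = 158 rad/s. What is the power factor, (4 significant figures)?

X_L = ωL = 15.25 Ω
Parallel: admittances add. Y = 1/R + 1/(jωL)
Y = (0.08333 − j0.06559) S
|Y| = 0.1060 S → |Z| = 1/|Y| = 9.430 Ω, ∠Z = −∠Y = 38.20°
cos φ = cos(38.20°) = 0.7858

0.7858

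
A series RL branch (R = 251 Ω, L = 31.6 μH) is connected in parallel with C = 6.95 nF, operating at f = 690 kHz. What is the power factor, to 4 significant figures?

0.1073

ω = 2πf = 4.335e+06 rad/s
X_L = ωL = 137.0 Ω
X_C = 1/(ωC) = 33.19 Ω
Branch 1 (R+jX_L): Z₁ = 251.0 + j137.0 Ω, |Z₁| = 286.0 Ω
Branch 2 (−jX_C): Z₂ = −j33.19 Ω
Parallel: Z = Z₁Z₂/(Z₁+Z₂), |Z| = 34.94 Ω, ∠Z = -83.84°
cos φ = cos(-83.84°) = 0.1073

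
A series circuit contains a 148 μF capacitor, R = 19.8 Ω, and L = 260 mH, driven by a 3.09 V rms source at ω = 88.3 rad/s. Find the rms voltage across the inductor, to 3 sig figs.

X_L = ωL = 23.0 Ω
X_C = 1/(ωC) = 76.5 Ω
Net reactance X = X_L − X_C = -53.6 Ω
Z = 19.8 − j53.6 Ω
|Z| = √(19.8² + 53.6²) = 57.1 Ω
I = V/|Z| = 54.1 mA
V_L = I·|Z_L| = 0.0541 × 23.0 = 1.24 V

1.24 V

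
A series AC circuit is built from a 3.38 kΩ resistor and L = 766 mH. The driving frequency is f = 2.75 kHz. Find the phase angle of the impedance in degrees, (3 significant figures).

ω = 2πf = 17280 rad/s
X_L = ωL = 13200 Ω
Z = 3380 + j13200 Ω
|Z| = √(3380² + 13200²) = 13700 Ω
∠Z = arctan(13200/3380) = 75.7°

75.7°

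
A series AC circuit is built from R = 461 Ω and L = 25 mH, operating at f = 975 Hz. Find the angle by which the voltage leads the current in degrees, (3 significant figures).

ω = 2πf = 6126 rad/s
X_L = ωL = 153 Ω
Z = 461 + j153 Ω
|Z| = √(461² + 153²) = 486 Ω
∠Z = arctan(153/461) = 18.4°

18.4°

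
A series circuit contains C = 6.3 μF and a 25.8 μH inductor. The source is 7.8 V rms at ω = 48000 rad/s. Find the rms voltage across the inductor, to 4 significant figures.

4.670 V

X_L = ωL = 1.238 Ω
X_C = 1/(ωC) = 3.307 Ω
Net reactance X = X_L − X_C = -2.068 Ω
Z = − j2.068 Ω
|Z| = √(0² + 2.068²) = 2.068 Ω
I = V/|Z| = 3.771 A
V_L = I·|Z_L| = 3.771 × 1.238 = 4.670 V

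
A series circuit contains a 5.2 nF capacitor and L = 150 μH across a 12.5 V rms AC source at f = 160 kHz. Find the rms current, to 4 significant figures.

308.7 mA

ω = 2πf = 1.005e+06 rad/s
X_L = ωL = 150.8 Ω
X_C = 1/(ωC) = 191.3 Ω
Net reactance X = X_L − X_C = -40.50 Ω
Z = − j40.50 Ω
|Z| = √(0² + 40.50²) = 40.50 Ω
I = V/|Z| = 12.5/40.50 = 308.7 mA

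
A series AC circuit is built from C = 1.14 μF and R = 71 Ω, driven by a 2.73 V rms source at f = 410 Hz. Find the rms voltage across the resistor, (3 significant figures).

ω = 2πf = 2576 rad/s
X_C = 1/(ωC) = 341 Ω
Z = 71.0 − j341 Ω
|Z| = √(71.0² + 341²) = 348 Ω
I = V/|Z| = 7.85 mA
V_R = I·|Z_R| = 0.00785 × 71.0 = 0.557 V

0.557 V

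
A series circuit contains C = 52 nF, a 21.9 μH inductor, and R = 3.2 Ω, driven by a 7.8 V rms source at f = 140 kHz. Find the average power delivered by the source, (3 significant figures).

11.5 W

ω = 2πf = 879600 rad/s
X_L = ωL = 19.3 Ω
X_C = 1/(ωC) = 21.9 Ω
Net reactance X = X_L − X_C = -2.60 Ω
Z = 3.20 − j2.60 Ω
|Z| = √(3.20² + 2.60²) = 4.12 Ω
∠Z = arctan(-2.60/3.20) = -39.1°
I = V/|Z| = 1.89 A
P = VI cos φ = 7.8 × 1.89 × cos(-39.1°) = 11.5 W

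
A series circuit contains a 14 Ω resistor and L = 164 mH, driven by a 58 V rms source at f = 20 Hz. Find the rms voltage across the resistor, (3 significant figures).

32.6 V

ω = 2πf = 125.7 rad/s
X_L = ωL = 20.6 Ω
Z = 14.0 + j20.6 Ω
|Z| = √(14.0² + 20.6²) = 24.9 Ω
I = V/|Z| = 2.33 A
V_R = I·|Z_R| = 2.33 × 14.0 = 32.6 V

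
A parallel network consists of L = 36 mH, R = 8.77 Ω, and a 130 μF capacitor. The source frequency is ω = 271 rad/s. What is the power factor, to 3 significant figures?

0.861

X_L = ωL = 9.76 Ω
X_C = 1/(ωC) = 28.4 Ω
Parallel: admittances add. Y = 1/R + 1/(jωL) + jωC
Y = (0.114 − j0.0673) S
|Y| = 0.132 S → |Z| = 1/|Y| = 7.55 Ω, ∠Z = −∠Y = 30.5°
cos φ = cos(30.5°) = 0.861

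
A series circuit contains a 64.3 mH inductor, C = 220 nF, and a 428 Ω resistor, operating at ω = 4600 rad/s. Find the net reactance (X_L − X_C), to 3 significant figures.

X_L = ωL = 296 Ω
X_C = 1/(ωC) = 988 Ω
X = 296 − 988 = -692 Ω

-692 Ω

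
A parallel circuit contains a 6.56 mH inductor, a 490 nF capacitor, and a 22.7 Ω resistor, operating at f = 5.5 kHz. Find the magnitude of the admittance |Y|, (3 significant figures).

ω = 2πf = 34560 rad/s
X_L = ωL = 227 Ω
X_C = 1/(ωC) = 59.1 Ω
Parallel: admittances add. Y = 1/R + 1/(jωL) + jωC
Y = (0.0441 + j0.0125) S
|Y| = 0.0458 S → |Z| = 1/|Y| = 21.8 Ω, ∠Z = −∠Y = -15.9°

45.8 mS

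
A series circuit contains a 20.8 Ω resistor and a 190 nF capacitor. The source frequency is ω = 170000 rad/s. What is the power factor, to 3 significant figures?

X_C = 1/(ωC) = 31.0 Ω
Z = 20.8 − j31.0 Ω
|Z| = √(20.8² + 31.0²) = 37.3 Ω
∠Z = arctan(-31.0/20.8) = -56.1°
cos φ = cos(-56.1°) = 0.558

0.558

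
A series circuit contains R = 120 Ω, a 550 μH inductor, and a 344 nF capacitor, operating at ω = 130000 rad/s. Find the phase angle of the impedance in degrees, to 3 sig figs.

22.3°

X_L = ωL = 71.5 Ω
X_C = 1/(ωC) = 22.4 Ω
Net reactance X = X_L − X_C = 49.1 Ω
Z = 120 + j49.1 Ω
|Z| = √(120² + 49.1²) = 130 Ω
∠Z = arctan(49.1/120) = 22.3°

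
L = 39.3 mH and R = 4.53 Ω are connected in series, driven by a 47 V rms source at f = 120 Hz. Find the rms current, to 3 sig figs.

ω = 2πf = 754.0 rad/s
X_L = ωL = 29.6 Ω
Z = 4.53 + j29.6 Ω
|Z| = √(4.53² + 29.6²) = 30.0 Ω
I = V/|Z| = 47/30.0 = 1.57 A

1.57 A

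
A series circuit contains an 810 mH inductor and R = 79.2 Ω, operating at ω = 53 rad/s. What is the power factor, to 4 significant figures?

X_L = ωL = 42.93 Ω
Z = 79.20 + j42.93 Ω
|Z| = √(79.20² + 42.93²) = 90.09 Ω
∠Z = arctan(42.93/79.20) = 28.46°
cos φ = cos(28.46°) = 0.8792

0.8792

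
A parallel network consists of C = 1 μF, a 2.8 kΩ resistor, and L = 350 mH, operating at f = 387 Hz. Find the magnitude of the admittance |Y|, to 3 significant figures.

ω = 2πf = 2432 rad/s
X_L = ωL = 851 Ω
X_C = 1/(ωC) = 411 Ω
Parallel: admittances add. Y = 1/R + 1/(jωL) + jωC
Y = (0.000357 + j0.00126) S
|Y| = 0.00131 S → |Z| = 1/|Y| = 765 Ω, ∠Z = −∠Y = -74.1°

1.31 mS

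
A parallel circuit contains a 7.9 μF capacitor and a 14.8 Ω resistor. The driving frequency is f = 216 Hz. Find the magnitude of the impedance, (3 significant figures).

14.6 Ω

ω = 2πf = 1357 rad/s
X_C = 1/(ωC) = 93.3 Ω
Parallel: admittances add. Y = 1/R + jωC
Y = (0.0676 + j0.0107) S
|Y| = 0.0684 S → |Z| = 1/|Y| = 14.6 Ω, ∠Z = −∠Y = -9.02°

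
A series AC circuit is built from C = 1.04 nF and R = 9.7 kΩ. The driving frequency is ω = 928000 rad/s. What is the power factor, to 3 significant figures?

0.994

X_C = 1/(ωC) = 1040 Ω
Z = 9700 − j1040 Ω
|Z| = √(9700² + 1040²) = 9760 Ω
∠Z = arctan(-1040/9700) = -6.10°
cos φ = cos(-6.10°) = 0.994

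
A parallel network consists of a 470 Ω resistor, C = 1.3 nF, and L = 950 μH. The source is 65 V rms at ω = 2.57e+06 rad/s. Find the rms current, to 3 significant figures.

X_L = ωL = 2440 Ω
X_C = 1/(ωC) = 299 Ω
Parallel: admittances add. Y = 1/R + 1/(jωL) + jωC
Y = (0.00213 + j0.00293) S
|Y| = 0.00362 S → |Z| = 1/|Y| = 276 Ω, ∠Z = −∠Y = -54.0°
I = V/|Z| = 65/276 = 235 mA

235 mA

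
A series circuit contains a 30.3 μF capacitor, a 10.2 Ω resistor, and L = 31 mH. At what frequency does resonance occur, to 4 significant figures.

ω₀ = 1/√(LC) = 1/√(0.031 × 3.03e-05) = 1032 rad/s
f₀ = ω₀/(2π) = 164.2 Hz

164.2 Hz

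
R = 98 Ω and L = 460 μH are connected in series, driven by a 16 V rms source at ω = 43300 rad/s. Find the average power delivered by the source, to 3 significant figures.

X_L = ωL = 19.9 Ω
Z = 98.0 + j19.9 Ω
|Z| = √(98.0² + 19.9²) = 100 Ω
∠Z = arctan(19.9/98.0) = 11.5°
I = V/|Z| = 160 mA
P = VI cos φ = 16 × 0.160 × cos(11.5°) = 2.51 W

2.51 W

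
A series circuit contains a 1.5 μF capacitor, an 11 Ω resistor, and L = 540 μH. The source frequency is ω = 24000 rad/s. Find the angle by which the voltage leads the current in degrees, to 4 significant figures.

X_L = ωL = 12.96 Ω
X_C = 1/(ωC) = 27.78 Ω
Net reactance X = X_L − X_C = -14.82 Ω
Z = 11.00 − j14.82 Ω
|Z| = √(11.00² + 14.82²) = 18.45 Ω
∠Z = arctan(-14.82/11.00) = -53.41°

-53.41°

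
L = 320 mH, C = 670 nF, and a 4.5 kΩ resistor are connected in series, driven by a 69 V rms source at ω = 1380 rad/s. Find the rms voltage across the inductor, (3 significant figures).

6.70 V

X_L = ωL = 442 Ω
X_C = 1/(ωC) = 1080 Ω
Net reactance X = X_L − X_C = -640 Ω
Z = 4500 − j640 Ω
|Z| = √(4500² + 640²) = 4550 Ω
I = V/|Z| = 15.2 mA
V_L = I·|Z_L| = 0.0152 × 442 = 6.70 V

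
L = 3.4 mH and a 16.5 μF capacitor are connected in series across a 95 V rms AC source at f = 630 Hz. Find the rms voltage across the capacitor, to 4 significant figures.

ω = 2πf = 3958 rad/s
X_L = ωL = 13.46 Ω
X_C = 1/(ωC) = 15.31 Ω
Net reactance X = X_L − X_C = -1.852 Ω
Z = − j1.852 Ω
|Z| = √(0² + 1.852²) = 1.852 Ω
I = V/|Z| = 51.29 A
V_C = I·|Z_C| = 51.29 × 15.31 = 785.3 V

785.3 V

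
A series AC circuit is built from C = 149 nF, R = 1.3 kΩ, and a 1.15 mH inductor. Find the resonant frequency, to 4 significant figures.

12.16 kHz

ω₀ = 1/√(LC) = 1/√(0.00115 × 1.49e-07) = 76390 rad/s
f₀ = ω₀/(2π) = 12.16 kHz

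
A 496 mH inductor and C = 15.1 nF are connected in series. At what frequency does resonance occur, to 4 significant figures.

ω₀ = 1/√(LC) = 1/√(0.496 × 1.51e-08) = 11560 rad/s
f₀ = ω₀/(2π) = 1.839 kHz

1.839 kHz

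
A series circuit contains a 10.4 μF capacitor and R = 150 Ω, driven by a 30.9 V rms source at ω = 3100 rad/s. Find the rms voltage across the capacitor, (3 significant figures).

X_C = 1/(ωC) = 31.0 Ω
Z = 150 − j31.0 Ω
|Z| = √(150² + 31.0²) = 153 Ω
I = V/|Z| = 202 mA
V_C = I·|Z_C| = 0.202 × 31.0 = 6.26 V

6.26 V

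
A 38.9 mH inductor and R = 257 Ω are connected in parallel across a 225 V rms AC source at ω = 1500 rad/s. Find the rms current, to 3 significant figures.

X_L = ωL = 58.3 Ω
Parallel: admittances add. Y = 1/R + 1/(jωL)
Y = (0.00389 − j0.0171) S
|Y| = 0.0176 S → |Z| = 1/|Y| = 56.9 Ω, ∠Z = −∠Y = 77.2°
I = V/|Z| = 225/56.9 = 3.95 A

3.95 A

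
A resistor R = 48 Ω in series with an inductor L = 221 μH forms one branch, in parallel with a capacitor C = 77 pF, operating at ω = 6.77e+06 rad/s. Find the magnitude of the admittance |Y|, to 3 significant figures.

148 μS

X_L = ωL = 1500 Ω
X_C = 1/(ωC) = 1920 Ω
Branch 1 (R+jX_L): Z₁ = 48.0 + j1500 Ω, |Z₁| = 1500 Ω
Branch 2 (−jX_C): Z₂ = −j1920 Ω
Parallel: Z = Z₁Z₂/(Z₁+Z₂), |Z| = 6760 Ω, ∠Z = 81.7°
|Y| = 1/|Z| = 148 μS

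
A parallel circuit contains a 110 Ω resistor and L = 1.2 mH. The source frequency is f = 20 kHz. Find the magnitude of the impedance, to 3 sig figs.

ω = 2πf = 125700 rad/s
X_L = ωL = 151 Ω
Parallel: admittances add. Y = 1/R + 1/(jωL)
Y = (0.00909 − j0.00663) S
|Y| = 0.0113 S → |Z| = 1/|Y| = 88.9 Ω, ∠Z = −∠Y = 36.1°

88.9 Ω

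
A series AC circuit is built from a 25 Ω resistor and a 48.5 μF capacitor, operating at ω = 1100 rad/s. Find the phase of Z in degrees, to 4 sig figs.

X_C = 1/(ωC) = 18.74 Ω
Z = 25.00 − j18.74 Ω
|Z| = √(25.00² + 18.74²) = 31.25 Ω
∠Z = arctan(-18.74/25.00) = -36.86°

-36.86°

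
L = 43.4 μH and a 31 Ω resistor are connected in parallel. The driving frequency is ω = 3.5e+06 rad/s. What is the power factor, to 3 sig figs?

X_L = ωL = 152 Ω
Parallel: admittances add. Y = 1/R + 1/(jωL)
Y = (0.0323 − j0.00658) S
|Y| = 0.0329 S → |Z| = 1/|Y| = 30.4 Ω, ∠Z = −∠Y = 11.5°
cos φ = cos(11.5°) = 0.980

0.980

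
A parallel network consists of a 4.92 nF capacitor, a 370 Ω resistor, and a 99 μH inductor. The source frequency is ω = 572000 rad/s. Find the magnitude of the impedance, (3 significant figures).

66.3 Ω

X_L = ωL = 56.6 Ω
X_C = 1/(ωC) = 355 Ω
Parallel: admittances add. Y = 1/R + 1/(jωL) + jωC
Y = (0.00270 − j0.0148) S
|Y| = 0.0151 S → |Z| = 1/|Y| = 66.3 Ω, ∠Z = −∠Y = 79.7°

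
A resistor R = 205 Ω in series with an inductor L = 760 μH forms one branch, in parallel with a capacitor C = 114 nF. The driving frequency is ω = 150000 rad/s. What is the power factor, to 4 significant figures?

0.2406

X_L = ωL = 114.0 Ω
X_C = 1/(ωC) = 58.48 Ω
Branch 1 (R+jX_L): Z₁ = 205.0 + j114.0 Ω, |Z₁| = 234.6 Ω
Branch 2 (−jX_C): Z₂ = −j58.48 Ω
Parallel: Z = Z₁Z₂/(Z₁+Z₂), |Z| = 64.59 Ω, ∠Z = -76.08°
cos φ = cos(-76.08°) = 0.2406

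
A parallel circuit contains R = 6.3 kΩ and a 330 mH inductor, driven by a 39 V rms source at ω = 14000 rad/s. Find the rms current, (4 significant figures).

10.47 mA

X_L = ωL = 4620 Ω
Parallel: admittances add. Y = 1/R + 1/(jωL)
Y = (0.0001587 − j0.0002165) S
|Y| = 0.0002684 S → |Z| = 1/|Y| = 3726 Ω, ∠Z = −∠Y = 53.75°
I = V/|Z| = 39/3726 = 10.47 mA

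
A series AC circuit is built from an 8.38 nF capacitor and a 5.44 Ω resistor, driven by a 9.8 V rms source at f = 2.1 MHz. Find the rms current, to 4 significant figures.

ω = 2πf = 1.319e+07 rad/s
X_C = 1/(ωC) = 9.044 Ω
Z = 5.440 − j9.044 Ω
|Z| = √(5.440² + 9.044²) = 10.55 Ω
I = V/|Z| = 9.8/10.55 = 928.6 mA

928.6 mA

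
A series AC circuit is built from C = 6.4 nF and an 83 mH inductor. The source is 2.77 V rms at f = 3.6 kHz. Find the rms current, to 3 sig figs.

ω = 2πf = 22620 rad/s
X_L = ωL = 1880 Ω
X_C = 1/(ωC) = 6910 Ω
Net reactance X = X_L − X_C = -5030 Ω
Z = − j5030 Ω
|Z| = √(0² + 5030²) = 5030 Ω
I = V/|Z| = 2.77/5030 = 551 μA

551 μA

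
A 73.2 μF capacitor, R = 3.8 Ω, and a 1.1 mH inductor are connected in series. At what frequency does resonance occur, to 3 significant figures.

ω₀ = 1/√(LC) = 1/√(0.0011 × 7.32e-05) = 3524 rad/s
f₀ = ω₀/(2π) = 561 Hz

561 Hz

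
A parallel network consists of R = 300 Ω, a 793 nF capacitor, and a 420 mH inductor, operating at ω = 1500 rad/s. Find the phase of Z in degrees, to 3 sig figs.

6.81°

X_L = ωL = 630 Ω
X_C = 1/(ωC) = 841 Ω
Parallel: admittances add. Y = 1/R + 1/(jωL) + jωC
Y = (0.00333 − j0.000398) S
|Y| = 0.00336 S → |Z| = 1/|Y| = 298 Ω, ∠Z = −∠Y = 6.81°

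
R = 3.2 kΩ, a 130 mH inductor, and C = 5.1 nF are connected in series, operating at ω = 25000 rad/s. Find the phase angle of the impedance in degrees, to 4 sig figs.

X_L = ωL = 3250 Ω
X_C = 1/(ωC) = 7843 Ω
Net reactance X = X_L − X_C = -4593 Ω
Z = 3200 − j4593 Ω
|Z| = √(3200² + 4593²) = 5598 Ω
∠Z = arctan(-4593/3200) = -55.14°

-55.14°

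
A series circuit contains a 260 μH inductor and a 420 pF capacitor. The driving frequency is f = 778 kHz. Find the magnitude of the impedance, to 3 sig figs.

784 Ω

ω = 2πf = 4.888e+06 rad/s
X_L = ωL = 1270 Ω
X_C = 1/(ωC) = 487 Ω
Net reactance X = X_L − X_C = 784 Ω
Z = j784 Ω
|Z| = √(0² + 784²) = 784 Ω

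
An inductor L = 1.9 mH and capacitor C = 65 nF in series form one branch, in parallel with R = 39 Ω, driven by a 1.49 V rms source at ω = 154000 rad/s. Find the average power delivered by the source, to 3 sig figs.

56.9 mW

X_L = ωL = 293 Ω
X_C = 1/(ωC) = 99.9 Ω
Branch 1: Z₁ = R = 39.0 Ω
Branch 2 (series LC): Z₂ = j(X_L − X_C) = j193 Ω
Parallel: Z = Z₁Z₂/(Z₁+Z₂), |Z| = 38.2 Ω, ∠Z = 11.4°
I = V/|Z| = 39.0 mA
P = VI cos φ = 1.49 × 0.0390 × cos(11.4°) = 56.9 mW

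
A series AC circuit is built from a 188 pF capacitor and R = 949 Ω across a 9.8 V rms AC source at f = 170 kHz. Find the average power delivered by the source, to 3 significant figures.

ω = 2πf = 1.068e+06 rad/s
X_C = 1/(ωC) = 4980 Ω
Z = 949 − j4980 Ω
|Z| = √(949² + 4980²) = 5070 Ω
∠Z = arctan(-4980/949) = -79.2°
I = V/|Z| = 1.93 mA
P = VI cos φ = 9.8 × 0.00193 × cos(-79.2°) = 3.55 mW

3.55 mW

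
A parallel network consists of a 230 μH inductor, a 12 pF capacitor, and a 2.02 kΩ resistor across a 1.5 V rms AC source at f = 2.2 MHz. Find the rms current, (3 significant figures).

ω = 2πf = 1.382e+07 rad/s
X_L = ωL = 3180 Ω
X_C = 1/(ωC) = 6030 Ω
Parallel: admittances add. Y = 1/R + 1/(jωL) + jωC
Y = (0.000495 − j0.000149) S
|Y| = 0.000517 S → |Z| = 1/|Y| = 1930 Ω, ∠Z = −∠Y = 16.7°
I = V/|Z| = 1.5/1930 = 775 μA

775 μA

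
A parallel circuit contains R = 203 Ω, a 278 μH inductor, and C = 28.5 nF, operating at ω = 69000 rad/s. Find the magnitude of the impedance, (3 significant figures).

X_L = ωL = 19.2 Ω
X_C = 1/(ωC) = 509 Ω
Parallel: admittances add. Y = 1/R + 1/(jωL) + jωC
Y = (0.00493 − j0.0502) S
|Y| = 0.0504 S → |Z| = 1/|Y| = 19.8 Ω, ∠Z = −∠Y = 84.4°

19.8 Ω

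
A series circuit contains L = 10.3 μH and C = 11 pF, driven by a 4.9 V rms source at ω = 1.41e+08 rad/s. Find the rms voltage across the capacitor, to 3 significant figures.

X_L = ωL = 1450 Ω
X_C = 1/(ωC) = 645 Ω
Net reactance X = X_L − X_C = 808 Ω
Z = j808 Ω
|Z| = √(0² + 808²) = 808 Ω
I = V/|Z| = 6.07 mA
V_C = I·|Z_C| = 0.00607 × 645 = 3.91 V

3.91 V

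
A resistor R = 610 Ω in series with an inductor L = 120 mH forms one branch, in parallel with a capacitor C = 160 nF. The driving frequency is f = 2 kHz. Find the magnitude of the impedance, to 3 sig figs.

685 Ω

ω = 2πf = 12570 rad/s
X_L = ωL = 1510 Ω
X_C = 1/(ωC) = 497 Ω
Branch 1 (R+jX_L): Z₁ = 610 + j1510 Ω, |Z₁| = 1630 Ω
Branch 2 (−jX_C): Z₂ = −j497 Ω
Parallel: Z = Z₁Z₂/(Z₁+Z₂), |Z| = 685 Ω, ∠Z = -80.9°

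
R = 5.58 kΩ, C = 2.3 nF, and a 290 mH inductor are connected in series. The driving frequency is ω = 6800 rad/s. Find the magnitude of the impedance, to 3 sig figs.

X_L = ωL = 1970 Ω
X_C = 1/(ωC) = 63900 Ω
Net reactance X = X_L − X_C = -62000 Ω
Z = 5580 − j62000 Ω
|Z| = √(5580² + 62000²) = 62200 Ω

62200 Ω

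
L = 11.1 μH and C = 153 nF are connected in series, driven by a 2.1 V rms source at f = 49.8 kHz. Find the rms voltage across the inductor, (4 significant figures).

0.4188 V

ω = 2πf = 312900 rad/s
X_L = ωL = 3.473 Ω
X_C = 1/(ωC) = 20.89 Ω
Net reactance X = X_L − X_C = -17.41 Ω
Z = − j17.41 Ω
|Z| = √(0² + 17.41²) = 17.41 Ω
I = V/|Z| = 120.6 mA
V_L = I·|Z_L| = 0.1206 × 3.473 = 0.4188 V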